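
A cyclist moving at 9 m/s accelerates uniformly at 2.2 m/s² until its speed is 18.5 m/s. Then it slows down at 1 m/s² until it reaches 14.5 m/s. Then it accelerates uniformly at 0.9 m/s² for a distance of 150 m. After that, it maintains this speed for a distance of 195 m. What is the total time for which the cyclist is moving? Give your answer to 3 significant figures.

Phase 1 (accelerating): v₀ = 9.00 m/s, a = 2.2 m/s².
v = v₀ + at → t = (18.5 − 9.00) / 2.2 = 4.32 s
v² = v₀² + 2aΔx → Δx = (18.5² − 9.00²)/(2·2.2) = 59.4 m

Phase 2 (decelerating): v₀ = 18.5 m/s, a = -1 m/s².
v = v₀ + at → t = (14.5 − 18.5) / -1 = 4.00 s
v² = v₀² + 2aΔx → Δx = (14.5² − 18.5²)/(2·-1) = 66.0 m

Phase 3 (accelerating): v₀ = 14.5 m/s, a = 0.9 m/s².
v² = v₀² + 2aΔx = 14.5² + 2·0.9·150 = 480 → v = 21.9 m/s
t = (v − v₀)/a = (21.9 − 14.5)/0.9 = 8.24 s

Phase 4 (constant speed): v₀ = 21.9 m/s, a = 0 m/s².
Constant speed: t = d/v = 195/21.9 = 8.90 s
Total time = 4.32 + 4.00 + 8.24 + 8.90 = 25.5 s

25.5 s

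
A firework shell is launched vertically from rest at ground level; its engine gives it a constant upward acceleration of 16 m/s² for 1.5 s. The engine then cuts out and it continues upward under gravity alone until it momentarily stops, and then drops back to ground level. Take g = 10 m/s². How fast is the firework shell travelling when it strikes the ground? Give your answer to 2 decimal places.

30.59 m/s

Phase 1 (powered ascent): v₀ = 0 m/s, a = 16 m/s².
v = v₀ + at = 0 + (16)(1.5) = 24.0 m/s
Δx = v₀t + ½at² = 0·1.5 + 0.5·16·1.5² = 18.0 m

Phase 2 (coasting upward): v₀ = 24.0 m/s, a = -10 m/s².
v = v₀ + at → t = (0 − 24.0) / -10 = 2.40 s
v² = v₀² + 2aΔx → Δx = (0² − 24.0²)/(2·-10) = 28.8 m

Phase 3 (free fall): v₀ = 0 m/s, a = -10 m/s².
Falls 46.8 m from rest: t = √(2·46.8/10) = 3.06 s; v = g·t = 30.6 m/s.
Impact speed = 30.6 m/s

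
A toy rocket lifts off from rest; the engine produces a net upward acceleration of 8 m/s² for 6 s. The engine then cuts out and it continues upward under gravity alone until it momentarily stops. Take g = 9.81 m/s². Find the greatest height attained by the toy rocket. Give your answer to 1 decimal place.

261.4 m

Phase 1 (powered ascent): v₀ = 0 m/s, a = 8 m/s².
v = v₀ + at = 0 + (8)(6) = 48.0 m/s
Δx = v₀t + ½at² = 0·6 + 0.5·8·6² = 144 m

Phase 2 (coasting upward): v₀ = 48.0 m/s, a = -9.81 m/s².
v = v₀ + at → t = (0 − 48.0) / -9.81 = 4.89 s
v² = v₀² + 2aΔx → Δx = (0² − 48.0²)/(2·-9.81) = 117 m
Maximum height = 144 + 117 = 261 m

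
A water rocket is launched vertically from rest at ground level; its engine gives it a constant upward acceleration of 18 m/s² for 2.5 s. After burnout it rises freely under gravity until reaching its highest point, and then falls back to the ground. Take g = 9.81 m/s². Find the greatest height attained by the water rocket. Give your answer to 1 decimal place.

Phase 1 (powered ascent): v₀ = 0 m/s, a = 18 m/s².
v = v₀ + at = 0 + (18)(2.5) = 45.0 m/s
Δx = v₀t + ½at² = 0·2.5 + 0.5·18·2.5² = 56.2 m

Phase 2 (coasting upward): v₀ = 45.0 m/s, a = -9.81 m/s².
v = v₀ + at → t = (0 − 45.0) / -9.81 = 4.59 s
v² = v₀² + 2aΔx → Δx = (0² − 45.0²)/(2·-9.81) = 103 m
Maximum height = 56.2 + 103 = 159 m

159.5 m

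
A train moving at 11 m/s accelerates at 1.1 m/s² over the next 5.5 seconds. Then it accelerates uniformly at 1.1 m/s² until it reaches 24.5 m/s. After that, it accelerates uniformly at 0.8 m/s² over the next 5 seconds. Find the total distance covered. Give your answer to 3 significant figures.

350 m

Phase 1 (accelerating): v₀ = 11.0 m/s, a = 1.1 m/s².
v = v₀ + at = 11.0 + (1.1)(5.5) = 17.1 m/s
Δx = v₀t + ½at² = 11.0·5.5 + 0.5·1.1·5.5² = 77.1 m

Phase 2 (accelerating): v₀ = 17.1 m/s, a = 1.1 m/s².
v = v₀ + at → t = (24.5 − 17.1) / 1.1 = 6.77 s
v² = v₀² + 2aΔx → Δx = (24.5² − 17.1²)/(2·1.1) = 141 m

Phase 3 (accelerating): v₀ = 24.5 m/s, a = 0.8 m/s².
v = v₀ + at = 24.5 + (0.8)(5) = 28.5 m/s
Δx = v₀t + ½at² = 24.5·5 + 0.5·0.8·5² = 132 m
Total distance = 77.1 + 141 + 132 = 350 m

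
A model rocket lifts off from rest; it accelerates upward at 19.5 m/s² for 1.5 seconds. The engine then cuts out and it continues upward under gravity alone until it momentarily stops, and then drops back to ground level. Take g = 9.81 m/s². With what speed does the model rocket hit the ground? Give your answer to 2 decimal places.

35.86 m/s

Phase 1 (powered ascent): v₀ = 0 m/s, a = 19.5 m/s².
v = v₀ + at = 0 + (19.5)(1.5) = 29.2 m/s
Δx = v₀t + ½at² = 0·1.5 + 0.5·19.5·1.5² = 21.9 m

Phase 2 (coasting upward): v₀ = 29.2 m/s, a = -9.81 m/s².
v = v₀ + at → t = (0 − 29.2) / -9.81 = 2.98 s
v² = v₀² + 2aΔx → Δx = (0² − 29.2²)/(2·-9.81) = 43.6 m

Phase 3 (free fall): v₀ = 0 m/s, a = -9.81 m/s².
Falls 65.5 m from rest: t = √(2·65.5/9.81) = 3.66 s; v = g·t = 35.9 m/s.
Impact speed = 35.9 m/s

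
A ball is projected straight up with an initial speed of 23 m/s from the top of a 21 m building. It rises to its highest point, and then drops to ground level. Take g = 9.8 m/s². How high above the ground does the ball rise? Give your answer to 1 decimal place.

Phase 1 (rising): v₀ = 23.0 m/s, a = -9.8 m/s².
v = v₀ + at → t = (0 − 23.0) / -9.8 = 2.35 s
v² = v₀² + 2aΔx → Δx = (0² − 23.0²)/(2·-9.8) = 27.0 m
Maximum height = 21 + 27.0 = 48.0 m

48.0 m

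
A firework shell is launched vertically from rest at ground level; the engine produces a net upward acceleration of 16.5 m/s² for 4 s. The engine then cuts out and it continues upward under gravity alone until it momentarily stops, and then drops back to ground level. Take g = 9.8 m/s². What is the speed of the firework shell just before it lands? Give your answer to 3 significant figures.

Phase 1 (powered ascent): v₀ = 0 m/s, a = 16.5 m/s².
v = v₀ + at = 0 + (16.5)(4) = 66.0 m/s
Δx = v₀t + ½at² = 0·4 + 0.5·16.5·4² = 132 m

Phase 2 (coasting upward): v₀ = 66.0 m/s, a = -9.8 m/s².
v = v₀ + at → t = (0 − 66.0) / -9.8 = 6.73 s
v² = v₀² + 2aΔx → Δx = (0² − 66.0²)/(2·-9.8) = 222 m

Phase 3 (free fall): v₀ = 0 m/s, a = -9.8 m/s².
Falls 354 m from rest: t = √(2·354/9.8) = 8.50 s; v = g·t = 83.3 m/s.
Impact speed = 83.3 m/s

83.3 m/s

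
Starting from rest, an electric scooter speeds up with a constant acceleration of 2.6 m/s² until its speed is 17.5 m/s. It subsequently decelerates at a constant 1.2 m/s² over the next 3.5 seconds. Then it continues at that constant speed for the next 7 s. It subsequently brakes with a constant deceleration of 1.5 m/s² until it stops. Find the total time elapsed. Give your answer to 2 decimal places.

Phase 1 (accelerating): v₀ = 0 m/s, a = 2.6 m/s².
v = v₀ + at → t = (17.5 − 0) / 2.6 = 6.73 s
v² = v₀² + 2aΔx → Δx = (17.5² − 0²)/(2·2.6) = 58.9 m

Phase 2 (decelerating): v₀ = 17.5 m/s, a = -1.2 m/s².
v = v₀ + at = 17.5 + (-1.2)(3.5) = 13.3 m/s
Δx = v₀t + ½at² = 17.5·3.5 + 0.5·-1.2·3.5² = 53.9 m

Phase 3 (constant speed): v₀ = 13.3 m/s, a = 0 m/s².
v = v₀ + at = 13.3 + (0)(7) = 13.3 m/s
Δx = v₀t + ½at² = 13.3·7 + 0.5·0·7² = 93.1 m

Phase 4 (decelerating): v₀ = 13.3 m/s, a = -1.5 m/s².
v = v₀ + at → t = (0 − 13.3) / -1.5 = 8.87 s
v² = v₀² + 2aΔx → Δx = (0² − 13.3²)/(2·-1.5) = 59.0 m
Total time = 6.73 + 3.50 + 7.00 + 8.87 = 26.1 s

26.10 s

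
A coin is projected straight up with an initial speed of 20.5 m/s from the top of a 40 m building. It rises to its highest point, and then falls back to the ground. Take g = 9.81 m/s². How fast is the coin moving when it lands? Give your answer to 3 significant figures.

34.7 m/s

Phase 1 (rising): v₀ = 20.5 m/s, a = -9.81 m/s².
v = v₀ + at → t = (0 − 20.5) / -9.81 = 2.09 s
v² = v₀² + 2aΔx → Δx = (0² − 20.5²)/(2·-9.81) = 21.4 m

Phase 2 (falling): v₀ = 0 m/s, a = -9.81 m/s².
Falls 61.4 m from rest: t = √(2·61.4/9.81) = 3.54 s; v = g·t = 34.7 m/s.
Final speed = 34.7 m/s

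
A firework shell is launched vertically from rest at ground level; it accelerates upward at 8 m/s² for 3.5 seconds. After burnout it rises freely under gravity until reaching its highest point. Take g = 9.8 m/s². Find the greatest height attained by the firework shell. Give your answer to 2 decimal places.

89.00 m

Phase 1 (powered ascent): v₀ = 0 m/s, a = 8 m/s².
v = v₀ + at = 0 + (8)(3.5) = 28.0 m/s
Δx = v₀t + ½at² = 0·3.5 + 0.5·8·3.5² = 49.0 m

Phase 2 (coasting upward): v₀ = 28.0 m/s, a = -9.8 m/s².
v = v₀ + at → t = (0 − 28.0) / -9.8 = 2.86 s
v² = v₀² + 2aΔx → Δx = (0² − 28.0²)/(2·-9.8) = 40.0 m
Maximum height = 49.0 + 40.0 = 89.0 m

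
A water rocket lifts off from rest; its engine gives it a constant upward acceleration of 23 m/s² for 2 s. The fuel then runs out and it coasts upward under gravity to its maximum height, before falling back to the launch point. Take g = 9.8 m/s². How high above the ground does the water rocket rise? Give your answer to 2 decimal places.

153.96 m

Phase 1 (powered ascent): v₀ = 0 m/s, a = 23 m/s².
v = v₀ + at = 0 + (23)(2) = 46.0 m/s
Δx = v₀t + ½at² = 0·2 + 0.5·23·2² = 46.0 m

Phase 2 (coasting upward): v₀ = 46.0 m/s, a = -9.8 m/s².
v = v₀ + at → t = (0 − 46.0) / -9.8 = 4.69 s
v² = v₀² + 2aΔx → Δx = (0² − 46.0²)/(2·-9.8) = 108 m
Maximum height = 46.0 + 108 = 154 m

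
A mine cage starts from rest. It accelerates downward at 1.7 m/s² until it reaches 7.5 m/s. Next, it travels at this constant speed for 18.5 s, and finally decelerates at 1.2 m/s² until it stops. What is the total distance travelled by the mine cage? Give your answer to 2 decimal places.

178.73 m

Phase 1 (accelerating): v₀ = 0 m/s, a = 1.7 m/s².
v = v₀ + at → t = (7.5 − 0) / 1.7 = 4.41 s
v² = v₀² + 2aΔx → Δx = (7.5² − 0²)/(2·1.7) = 16.5 m

Phase 2 (constant speed): v₀ = 7.50 m/s, a = 0 m/s².
v = v₀ + at = 7.50 + (0)(18.5) = 7.50 m/s
Δx = v₀t + ½at² = 7.50·18.5 + 0.5·0·18.5² = 139 m

Phase 3 (decelerating): v₀ = 7.50 m/s, a = -1.2 m/s².
v = v₀ + at → t = (0 − 7.50) / -1.2 = 6.25 s
v² = v₀² + 2aΔx → Δx = (0² − 7.50²)/(2·-1.2) = 23.4 m
Total distance = 16.5 + 139 + 23.4 = 179 m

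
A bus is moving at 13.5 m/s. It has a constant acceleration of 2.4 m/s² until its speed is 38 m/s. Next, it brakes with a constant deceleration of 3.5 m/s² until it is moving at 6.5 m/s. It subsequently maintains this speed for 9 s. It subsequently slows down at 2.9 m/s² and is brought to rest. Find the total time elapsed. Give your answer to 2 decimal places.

Phase 1 (accelerating): v₀ = 13.5 m/s, a = 2.4 m/s².
v = v₀ + at → t = (38 − 13.5) / 2.4 = 10.2 s
v² = v₀² + 2aΔx → Δx = (38² − 13.5²)/(2·2.4) = 263 m

Phase 2 (decelerating): v₀ = 38.0 m/s, a = -3.5 m/s².
v = v₀ + at → t = (6.5 − 38.0) / -3.5 = 9.00 s
v² = v₀² + 2aΔx → Δx = (6.5² − 38.0²)/(2·-3.5) = 200 m

Phase 3 (constant speed): v₀ = 6.50 m/s, a = 0 m/s².
v = v₀ + at = 6.50 + (0)(9) = 6.50 m/s
Δx = v₀t + ½at² = 6.50·9 + 0.5·0·9² = 58.5 m

Phase 4 (decelerating): v₀ = 6.50 m/s, a = -2.9 m/s².
v = v₀ + at → t = (0 − 6.50) / -2.9 = 2.24 s
v² = v₀² + 2aΔx → Δx = (0² − 6.50²)/(2·-2.9) = 7.28 m
Total time = 10.2 + 9.00 + 9.00 + 2.24 = 30.4 s

30.45 s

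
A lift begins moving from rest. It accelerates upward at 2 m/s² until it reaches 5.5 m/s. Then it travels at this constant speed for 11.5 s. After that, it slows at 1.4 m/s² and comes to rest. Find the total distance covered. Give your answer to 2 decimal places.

Phase 1 (accelerating): v₀ = 0 m/s, a = 2 m/s².
v = v₀ + at → t = (5.5 − 0) / 2 = 2.75 s
v² = v₀² + 2aΔx → Δx = (5.5² − 0²)/(2·2) = 7.56 m

Phase 2 (constant speed): v₀ = 5.50 m/s, a = 0 m/s².
v = v₀ + at = 5.50 + (0)(11.5) = 5.50 m/s
Δx = v₀t + ½at² = 5.50·11.5 + 0.5·0·11.5² = 63.2 m

Phase 3 (decelerating): v₀ = 5.50 m/s, a = -1.4 m/s².
v = v₀ + at → t = (0 − 5.50) / -1.4 = 3.93 s
v² = v₀² + 2aΔx → Δx = (0² − 5.50²)/(2·-1.4) = 10.8 m
Total distance = 7.56 + 63.2 + 10.8 = 81.6 m

81.62 m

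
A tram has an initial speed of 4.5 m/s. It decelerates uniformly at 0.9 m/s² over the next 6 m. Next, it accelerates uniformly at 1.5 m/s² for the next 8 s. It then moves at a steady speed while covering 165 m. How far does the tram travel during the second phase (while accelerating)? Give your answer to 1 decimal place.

Phase 1 (decelerating): v₀ = 4.50 m/s, a = -0.9 m/s².
v² = v₀² + 2aΔx = 4.50² + 2·-0.9·6 = 9.45 → v = 3.07 m/s
t = (v − v₀)/a = (3.07 − 4.50)/-0.9 = 1.58 s

Phase 2 (accelerating): v₀ = 3.07 m/s, a = 1.5 m/s².
v = v₀ + at = 3.07 + (1.5)(8) = 15.1 m/s
Δx = v₀t + ½at² = 3.07·8 + 0.5·1.5·8² = 72.6 m
Distance in phase 2 = 72.6 m

72.6 m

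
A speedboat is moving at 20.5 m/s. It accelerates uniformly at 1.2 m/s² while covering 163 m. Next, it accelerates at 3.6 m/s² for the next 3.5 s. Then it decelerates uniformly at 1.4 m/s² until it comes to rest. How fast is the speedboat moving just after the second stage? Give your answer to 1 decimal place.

41.1 m/s

Phase 1 (accelerating): v₀ = 20.5 m/s, a = 1.2 m/s².
v² = v₀² + 2aΔx = 20.5² + 2·1.2·163 = 811 → v = 28.5 m/s
t = (v − v₀)/a = (28.5 − 20.5)/1.2 = 6.65 s

Phase 2 (accelerating): v₀ = 28.5 m/s, a = 3.6 m/s².
v = v₀ + at = 28.5 + (3.6)(3.5) = 41.1 m/s
Δx = v₀t + ½at² = 28.5·3.5 + 0.5·3.6·3.5² = 122 m
Speed at end of phase 2 = 41.1 m/s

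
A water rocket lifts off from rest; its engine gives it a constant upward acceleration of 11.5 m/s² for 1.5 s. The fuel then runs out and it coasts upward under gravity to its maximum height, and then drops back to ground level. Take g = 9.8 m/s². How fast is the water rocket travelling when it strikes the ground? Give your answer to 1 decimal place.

Phase 1 (powered ascent): v₀ = 0 m/s, a = 11.5 m/s².
v = v₀ + at = 0 + (11.5)(1.5) = 17.2 m/s
Δx = v₀t + ½at² = 0·1.5 + 0.5·11.5·1.5² = 12.9 m

Phase 2 (coasting upward): v₀ = 17.2 m/s, a = -9.8 m/s².
v = v₀ + at → t = (0 − 17.2) / -9.8 = 1.76 s
v² = v₀² + 2aΔx → Δx = (0² − 17.2²)/(2·-9.8) = 15.2 m

Phase 3 (free fall): v₀ = 0 m/s, a = -9.8 m/s².
Falls 28.1 m from rest: t = √(2·28.1/9.8) = 2.40 s; v = g·t = 23.5 m/s.
Impact speed = 23.5 m/s

23.5 m/s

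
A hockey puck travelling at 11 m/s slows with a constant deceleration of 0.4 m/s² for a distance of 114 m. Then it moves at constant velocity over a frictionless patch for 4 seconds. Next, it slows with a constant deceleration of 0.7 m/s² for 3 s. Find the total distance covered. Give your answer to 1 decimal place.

Phase 1 (decelerating): v₀ = 11.0 m/s, a = -0.4 m/s².
v² = v₀² + 2aΔx = 11.0² + 2·-0.4·114 = 29.8 → v = 5.46 m/s
t = (v − v₀)/a = (5.46 − 11.0)/-0.4 = 13.9 s

Phase 2 (constant speed): v₀ = 5.46 m/s, a = 0 m/s².
v = v₀ + at = 5.46 + (0)(4) = 5.46 m/s
Δx = v₀t + ½at² = 5.46·4 + 0.5·0·4² = 21.8 m

Phase 3 (decelerating): v₀ = 5.46 m/s, a = -0.7 m/s².
v = v₀ + at = 5.46 + (-0.7)(3) = 3.36 m/s
Δx = v₀t + ½at² = 5.46·3 + 0.5·-0.7·3² = 13.2 m
Total distance = 114 + 21.8 + 13.2 = 149 m

149.1 m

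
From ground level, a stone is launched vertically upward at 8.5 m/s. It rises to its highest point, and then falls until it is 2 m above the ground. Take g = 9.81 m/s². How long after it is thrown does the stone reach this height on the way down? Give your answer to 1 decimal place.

1.5 s

Phase 1 (rising): v₀ = 8.50 m/s, a = -9.81 m/s².
v = v₀ + at → t = (0 − 8.50) / -9.81 = 0.866 s
v² = v₀² + 2aΔx → Δx = (0² − 8.50²)/(2·-9.81) = 3.68 m

Phase 2 (falling): v₀ = 0 m/s, a = -9.81 m/s².
Falls 1.68 m from rest: t = √(2·1.68/9.81) = 0.586 s; v = g·t = 5.75 m/s.
Total time = 0.866 + 0.586 = 1.45 s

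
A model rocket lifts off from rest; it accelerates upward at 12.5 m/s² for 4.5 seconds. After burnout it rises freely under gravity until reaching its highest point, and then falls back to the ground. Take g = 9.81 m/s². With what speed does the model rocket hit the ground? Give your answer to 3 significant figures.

Phase 1 (powered ascent): v₀ = 0 m/s, a = 12.5 m/s².
v = v₀ + at = 0 + (12.5)(4.5) = 56.2 m/s
Δx = v₀t + ½at² = 0·4.5 + 0.5·12.5·4.5² = 127 m

Phase 2 (coasting upward): v₀ = 56.2 m/s, a = -9.81 m/s².
v = v₀ + at → t = (0 − 56.2) / -9.81 = 5.73 s
v² = v₀² + 2aΔx → Δx = (0² − 56.2²)/(2·-9.81) = 161 m

Phase 3 (free fall): v₀ = 0 m/s, a = -9.81 m/s².
Falls 288 m from rest: t = √(2·288/9.81) = 7.66 s; v = g·t = 75.1 m/s.
Impact speed = 75.1 m/s

75.1 m/s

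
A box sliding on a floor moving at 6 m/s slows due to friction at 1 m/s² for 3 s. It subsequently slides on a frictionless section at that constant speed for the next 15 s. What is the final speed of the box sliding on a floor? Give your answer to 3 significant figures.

Phase 1 (decelerating): v₀ = 6.00 m/s, a = -1 m/s².
v = v₀ + at = 6.00 + (-1)(3) = 3.00 m/s
Δx = v₀t + ½at² = 6.00·3 + 0.5·-1·3² = 13.5 m

Phase 2 (constant speed): v₀ = 3.00 m/s, a = 0 m/s².
v = v₀ + at = 3.00 + (0)(15) = 3.00 m/s
Δx = v₀t + ½at² = 3.00·15 + 0.5·0·15² = 45.0 m
Final speed = 3.00 m/s

3.00 m/s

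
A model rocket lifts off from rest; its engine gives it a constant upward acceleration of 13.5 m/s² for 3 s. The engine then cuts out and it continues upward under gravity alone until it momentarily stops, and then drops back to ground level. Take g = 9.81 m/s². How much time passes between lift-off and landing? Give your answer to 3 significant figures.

12.6 s

Phase 1 (powered ascent): v₀ = 0 m/s, a = 13.5 m/s².
v = v₀ + at = 0 + (13.5)(3) = 40.5 m/s
Δx = v₀t + ½at² = 0·3 + 0.5·13.5·3² = 60.8 m

Phase 2 (coasting upward): v₀ = 40.5 m/s, a = -9.81 m/s².
v = v₀ + at → t = (0 − 40.5) / -9.81 = 4.13 s
v² = v₀² + 2aΔx → Δx = (0² − 40.5²)/(2·-9.81) = 83.6 m

Phase 3 (free fall): v₀ = 0 m/s, a = -9.81 m/s².
Falls 144 m from rest: t = √(2·144/9.81) = 5.42 s; v = g·t = 53.2 m/s.
Total time = 3.00 + 4.13 + 5.42 = 12.6 s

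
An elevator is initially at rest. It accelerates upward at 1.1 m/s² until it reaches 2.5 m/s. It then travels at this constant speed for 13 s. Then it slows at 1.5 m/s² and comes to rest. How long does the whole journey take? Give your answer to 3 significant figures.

16.9 s

Phase 1 (accelerating): v₀ = 0 m/s, a = 1.1 m/s².
v = v₀ + at → t = (2.5 − 0) / 1.1 = 2.27 s
v² = v₀² + 2aΔx → Δx = (2.5² − 0²)/(2·1.1) = 2.84 m

Phase 2 (constant speed): v₀ = 2.50 m/s, a = 0 m/s².
v = v₀ + at = 2.50 + (0)(13) = 2.50 m/s
Δx = v₀t + ½at² = 2.50·13 + 0.5·0·13² = 32.5 m

Phase 3 (decelerating): v₀ = 2.50 m/s, a = -1.5 m/s².
v = v₀ + at → t = (0 − 2.50) / -1.5 = 1.67 s
v² = v₀² + 2aΔx → Δx = (0² − 2.50²)/(2·-1.5) = 2.08 m
Total time = 2.27 + 13.0 + 1.67 = 16.9 s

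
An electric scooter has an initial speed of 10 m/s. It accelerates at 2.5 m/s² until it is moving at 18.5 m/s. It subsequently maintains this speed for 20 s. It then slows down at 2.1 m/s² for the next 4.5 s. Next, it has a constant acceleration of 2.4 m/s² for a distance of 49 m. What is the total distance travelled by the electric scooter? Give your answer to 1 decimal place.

529.4 m

Phase 1 (accelerating): v₀ = 10.0 m/s, a = 2.5 m/s².
v = v₀ + at → t = (18.5 − 10.0) / 2.5 = 3.40 s
v² = v₀² + 2aΔx → Δx = (18.5² − 10.0²)/(2·2.5) = 48.5 m

Phase 2 (constant speed): v₀ = 18.5 m/s, a = 0 m/s².
v = v₀ + at = 18.5 + (0)(20) = 18.5 m/s
Δx = v₀t + ½at² = 18.5·20 + 0.5·0·20² = 370 m

Phase 3 (decelerating): v₀ = 18.5 m/s, a = -2.1 m/s².
v = v₀ + at = 18.5 + (-2.1)(4.5) = 9.05 m/s
Δx = v₀t + ½at² = 18.5·4.5 + 0.5·-2.1·4.5² = 62.0 m

Phase 4 (accelerating): v₀ = 9.05 m/s, a = 2.4 m/s².
v² = v₀² + 2aΔx = 9.05² + 2·2.4·49 = 317 → v = 17.8 m/s
t = (v − v₀)/a = (17.8 − 9.05)/2.4 = 3.65 s
Total distance = 48.5 + 370 + 62.0 + 49.0 = 529 m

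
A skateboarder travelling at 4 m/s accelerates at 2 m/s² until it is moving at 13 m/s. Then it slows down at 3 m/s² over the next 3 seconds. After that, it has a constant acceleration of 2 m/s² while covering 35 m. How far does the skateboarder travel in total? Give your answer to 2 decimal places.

98.75 m

Phase 1 (accelerating): v₀ = 4.00 m/s, a = 2 m/s².
v = v₀ + at → t = (13 − 4.00) / 2 = 4.50 s
v² = v₀² + 2aΔx → Δx = (13² − 4.00²)/(2·2) = 38.2 m

Phase 2 (decelerating): v₀ = 13.0 m/s, a = -3 m/s².
v = v₀ + at = 13.0 + (-3)(3) = 4.00 m/s
Δx = v₀t + ½at² = 13.0·3 + 0.5·-3·3² = 25.5 m

Phase 3 (accelerating): v₀ = 4.00 m/s, a = 2 m/s².
v² = v₀² + 2aΔx = 4.00² + 2·2·35 = 156 → v = 12.5 m/s
t = (v − v₀)/a = (12.5 − 4.00)/2 = 4.24 s
Total distance = 38.2 + 25.5 + 35.0 = 98.8 m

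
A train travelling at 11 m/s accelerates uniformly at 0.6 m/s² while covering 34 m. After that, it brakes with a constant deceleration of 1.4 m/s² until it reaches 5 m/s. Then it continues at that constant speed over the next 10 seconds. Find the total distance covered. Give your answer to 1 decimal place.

132.9 m

Phase 1 (accelerating): v₀ = 11.0 m/s, a = 0.6 m/s².
v² = v₀² + 2aΔx = 11.0² + 2·0.6·34 = 162 → v = 12.7 m/s
t = (v − v₀)/a = (12.7 − 11.0)/0.6 = 2.87 s

Phase 2 (decelerating): v₀ = 12.7 m/s, a = -1.4 m/s².
v = v₀ + at → t = (5 − 12.7) / -1.4 = 5.51 s
v² = v₀² + 2aΔx → Δx = (5² − 12.7²)/(2·-1.4) = 48.9 m

Phase 3 (constant speed): v₀ = 5.00 m/s, a = 0 m/s².
v = v₀ + at = 5.00 + (0)(10) = 5.00 m/s
Δx = v₀t + ½at² = 5.00·10 + 0.5·0·10² = 50.0 m
Total distance = 34.0 + 48.9 + 50.0 = 133 m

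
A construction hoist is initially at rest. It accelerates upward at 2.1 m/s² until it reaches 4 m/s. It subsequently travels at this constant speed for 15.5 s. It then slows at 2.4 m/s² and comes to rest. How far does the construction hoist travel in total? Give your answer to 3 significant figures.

69.1 m

Phase 1 (accelerating): v₀ = 0 m/s, a = 2.1 m/s².
v = v₀ + at → t = (4 − 0) / 2.1 = 1.90 s
v² = v₀² + 2aΔx → Δx = (4² − 0²)/(2·2.1) = 3.81 m

Phase 2 (constant speed): v₀ = 4.00 m/s, a = 0 m/s².
v = v₀ + at = 4.00 + (0)(15.5) = 4.00 m/s
Δx = v₀t + ½at² = 4.00·15.5 + 0.5·0·15.5² = 62.0 m

Phase 3 (decelerating): v₀ = 4.00 m/s, a = -2.4 m/s².
v = v₀ + at → t = (0 − 4.00) / -2.4 = 1.67 s
v² = v₀² + 2aΔx → Δx = (0² − 4.00²)/(2·-2.4) = 3.33 m
Total distance = 3.81 + 62.0 + 3.33 = 69.1 m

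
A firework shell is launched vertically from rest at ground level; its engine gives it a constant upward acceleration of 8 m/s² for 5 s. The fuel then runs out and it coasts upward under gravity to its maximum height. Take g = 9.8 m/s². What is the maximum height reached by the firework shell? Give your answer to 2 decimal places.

Phase 1 (powered ascent): v₀ = 0 m/s, a = 8 m/s².
v = v₀ + at = 0 + (8)(5) = 40.0 m/s
Δx = v₀t + ½at² = 0·5 + 0.5·8·5² = 100 m

Phase 2 (coasting upward): v₀ = 40.0 m/s, a = -9.8 m/s².
v = v₀ + at → t = (0 − 40.0) / -9.8 = 4.08 s
v² = v₀² + 2aΔx → Δx = (0² − 40.0²)/(2·-9.8) = 81.6 m
Maximum height = 100 + 81.6 = 182 m

181.63 m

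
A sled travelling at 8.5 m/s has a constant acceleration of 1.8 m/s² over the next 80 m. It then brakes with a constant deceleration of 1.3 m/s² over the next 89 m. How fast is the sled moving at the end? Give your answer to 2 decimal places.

Phase 1 (accelerating): v₀ = 8.50 m/s, a = 1.8 m/s².
v² = v₀² + 2aΔx = 8.50² + 2·1.8·80 = 360 → v = 19.0 m/s
t = (v − v₀)/a = (19.0 − 8.50)/1.8 = 5.82 s

Phase 2 (decelerating): v₀ = 19.0 m/s, a = -1.3 m/s².
v² = v₀² + 2aΔx = 19.0² + 2·-1.3·89 = 129 → v = 11.4 m/s
t = (v − v₀)/a = (11.4 − 19.0)/-1.3 = 5.87 s
Final speed = 11.4 m/s

11.35 m/s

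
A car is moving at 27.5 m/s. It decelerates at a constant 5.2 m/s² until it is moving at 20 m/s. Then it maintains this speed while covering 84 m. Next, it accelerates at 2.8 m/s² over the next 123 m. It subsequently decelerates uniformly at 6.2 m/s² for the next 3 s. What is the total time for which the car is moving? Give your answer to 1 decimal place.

Phase 1 (decelerating): v₀ = 27.5 m/s, a = -5.2 m/s².
v = v₀ + at → t = (20 − 27.5) / -5.2 = 1.44 s
v² = v₀² + 2aΔx → Δx = (20² − 27.5²)/(2·-5.2) = 34.3 m

Phase 2 (constant speed): v₀ = 20.0 m/s, a = 0 m/s².
Constant speed: t = d/v = 84/20.0 = 4.20 s

Phase 3 (accelerating): v₀ = 20.0 m/s, a = 2.8 m/s².
v² = v₀² + 2aΔx = 20.0² + 2·2.8·123 = 1090 → v = 33.0 m/s
t = (v − v₀)/a = (33.0 − 20.0)/2.8 = 4.64 s

Phase 4 (decelerating): v₀ = 33.0 m/s, a = -6.2 m/s².
v = v₀ + at = 33.0 + (-6.2)(3) = 14.4 m/s
Δx = v₀t + ½at² = 33.0·3 + 0.5·-6.2·3² = 71.1 m
Total time = 1.44 + 4.20 + 4.64 + 3.00 = 13.3 s

13.3 s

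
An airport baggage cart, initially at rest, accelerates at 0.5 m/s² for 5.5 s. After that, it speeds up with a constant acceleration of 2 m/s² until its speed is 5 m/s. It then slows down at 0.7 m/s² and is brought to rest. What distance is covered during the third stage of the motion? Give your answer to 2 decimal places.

17.86 m

Phase 1 (accelerating): v₀ = 0 m/s, a = 0.5 m/s².
v = v₀ + at = 0 + (0.5)(5.5) = 2.75 m/s
Δx = v₀t + ½at² = 0·5.5 + 0.5·0.5·5.5² = 7.56 m

Phase 2 (accelerating): v₀ = 2.75 m/s, a = 2 m/s².
v = v₀ + at → t = (5 − 2.75) / 2 = 1.12 s
v² = v₀² + 2aΔx → Δx = (5² − 2.75²)/(2·2) = 4.36 m

Phase 3 (decelerating): v₀ = 5.00 m/s, a = -0.7 m/s².
v = v₀ + at → t = (0 − 5.00) / -0.7 = 7.14 s
v² = v₀² + 2aΔx → Δx = (0² − 5.00²)/(2·-0.7) = 17.9 m
Distance in phase 3 = 17.9 m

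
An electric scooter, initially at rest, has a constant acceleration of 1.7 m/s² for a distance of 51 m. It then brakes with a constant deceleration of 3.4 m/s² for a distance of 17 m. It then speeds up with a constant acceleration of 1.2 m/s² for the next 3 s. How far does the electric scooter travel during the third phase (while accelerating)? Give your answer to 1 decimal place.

Phase 1 (accelerating): v₀ = 0 m/s, a = 1.7 m/s².
v² = v₀² + 2aΔx = 0² + 2·1.7·51 = 173 → v = 13.2 m/s
t = (v − v₀)/a = (13.2 − 0)/1.7 = 7.75 s

Phase 2 (decelerating): v₀ = 13.2 m/s, a = -3.4 m/s².
v² = v₀² + 2aΔx = 13.2² + 2·-3.4·17 = 57.8 → v = 7.60 m/s
t = (v − v₀)/a = (7.60 − 13.2)/-3.4 = 1.64 s

Phase 3 (accelerating): v₀ = 7.60 m/s, a = 1.2 m/s².
v = v₀ + at = 7.60 + (1.2)(3) = 11.2 m/s
Δx = v₀t + ½at² = 7.60·3 + 0.5·1.2·3² = 28.2 m
Distance in phase 3 = 28.2 m

28.2 m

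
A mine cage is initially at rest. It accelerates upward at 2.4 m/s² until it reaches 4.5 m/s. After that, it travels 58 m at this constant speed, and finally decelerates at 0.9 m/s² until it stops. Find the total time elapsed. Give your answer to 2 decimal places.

Phase 1 (accelerating): v₀ = 0 m/s, a = 2.4 m/s².
v = v₀ + at → t = (4.5 − 0) / 2.4 = 1.88 s
v² = v₀² + 2aΔx → Δx = (4.5² − 0²)/(2·2.4) = 4.22 m

Phase 2 (constant speed): v₀ = 4.50 m/s, a = 0 m/s².
Constant speed: t = d/v = 58/4.50 = 12.9 s

Phase 3 (decelerating): v₀ = 4.50 m/s, a = -0.9 m/s².
v = v₀ + at → t = (0 − 4.50) / -0.9 = 5.00 s
v² = v₀² + 2aΔx → Δx = (0² − 4.50²)/(2·-0.9) = 11.2 m
Total time = 1.88 + 12.9 + 5.00 = 19.8 s

19.76 s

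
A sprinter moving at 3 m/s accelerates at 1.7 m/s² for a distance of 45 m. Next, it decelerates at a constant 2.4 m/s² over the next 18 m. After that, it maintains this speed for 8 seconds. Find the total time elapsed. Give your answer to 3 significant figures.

Phase 1 (accelerating): v₀ = 3.00 m/s, a = 1.7 m/s².
v² = v₀² + 2aΔx = 3.00² + 2·1.7·45 = 162 → v = 12.7 m/s
t = (v − v₀)/a = (12.7 − 3.00)/1.7 = 5.72 s

Phase 2 (decelerating): v₀ = 12.7 m/s, a = -2.4 m/s².
v² = v₀² + 2aΔx = 12.7² + 2·-2.4·18 = 75.6 → v = 8.69 m/s
t = (v − v₀)/a = (8.69 − 12.7)/-2.4 = 1.68 s

Phase 3 (constant speed): v₀ = 8.69 m/s, a = 0 m/s².
v = v₀ + at = 8.69 + (0)(8) = 8.69 m/s
Δx = v₀t + ½at² = 8.69·8 + 0.5·0·8² = 69.6 m
Total time = 5.72 + 1.68 + 8.00 = 15.4 s

15.4 s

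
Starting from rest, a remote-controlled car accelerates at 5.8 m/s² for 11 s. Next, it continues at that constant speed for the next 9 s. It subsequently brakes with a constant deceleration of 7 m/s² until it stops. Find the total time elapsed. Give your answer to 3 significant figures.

29.1 s

Phase 1 (accelerating): v₀ = 0 m/s, a = 5.8 m/s².
v = v₀ + at = 0 + (5.8)(11) = 63.8 m/s
Δx = v₀t + ½at² = 0·11 + 0.5·5.8·11² = 351 m

Phase 2 (constant speed): v₀ = 63.8 m/s, a = 0 m/s².
v = v₀ + at = 63.8 + (0)(9) = 63.8 m/s
Δx = v₀t + ½at² = 63.8·9 + 0.5·0·9² = 574 m

Phase 3 (decelerating): v₀ = 63.8 m/s, a = -7 m/s².
v = v₀ + at → t = (0 − 63.8) / -7 = 9.11 s
v² = v₀² + 2aΔx → Δx = (0² − 63.8²)/(2·-7) = 291 m
Total time = 11.0 + 9.00 + 9.11 = 29.1 s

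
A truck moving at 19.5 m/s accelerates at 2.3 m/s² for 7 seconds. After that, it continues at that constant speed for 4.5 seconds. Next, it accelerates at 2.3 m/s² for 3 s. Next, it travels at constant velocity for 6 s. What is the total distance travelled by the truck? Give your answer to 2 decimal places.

Phase 1 (accelerating): v₀ = 19.5 m/s, a = 2.3 m/s².
v = v₀ + at = 19.5 + (2.3)(7) = 35.6 m/s
Δx = v₀t + ½at² = 19.5·7 + 0.5·2.3·7² = 193 m

Phase 2 (constant speed): v₀ = 35.6 m/s, a = 0 m/s².
v = v₀ + at = 35.6 + (0)(4.5) = 35.6 m/s
Δx = v₀t + ½at² = 35.6·4.5 + 0.5·0·4.5² = 160 m

Phase 3 (accelerating): v₀ = 35.6 m/s, a = 2.3 m/s².
v = v₀ + at = 35.6 + (2.3)(3) = 42.5 m/s
Δx = v₀t + ½at² = 35.6·3 + 0.5·2.3·3² = 117 m

Phase 4 (constant speed): v₀ = 42.5 m/s, a = 0 m/s².
v = v₀ + at = 42.5 + (0)(6) = 42.5 m/s
Δx = v₀t + ½at² = 42.5·6 + 0.5·0·6² = 255 m
Total distance = 193 + 160 + 117 + 255 = 725 m

725.20 m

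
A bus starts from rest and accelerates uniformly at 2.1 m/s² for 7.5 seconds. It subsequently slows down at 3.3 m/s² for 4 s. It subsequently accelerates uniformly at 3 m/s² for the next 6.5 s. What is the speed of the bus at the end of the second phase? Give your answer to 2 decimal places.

2.55 m/s

Phase 1 (accelerating): v₀ = 0 m/s, a = 2.1 m/s².
v = v₀ + at = 0 + (2.1)(7.5) = 15.8 m/s
Δx = v₀t + ½at² = 0·7.5 + 0.5·2.1·7.5² = 59.1 m

Phase 2 (decelerating): v₀ = 15.8 m/s, a = -3.3 m/s².
v = v₀ + at = 15.8 + (-3.3)(4) = 2.55 m/s
Δx = v₀t + ½at² = 15.8·4 + 0.5·-3.3·4² = 36.6 m
Speed at end of phase 2 = 2.55 m/s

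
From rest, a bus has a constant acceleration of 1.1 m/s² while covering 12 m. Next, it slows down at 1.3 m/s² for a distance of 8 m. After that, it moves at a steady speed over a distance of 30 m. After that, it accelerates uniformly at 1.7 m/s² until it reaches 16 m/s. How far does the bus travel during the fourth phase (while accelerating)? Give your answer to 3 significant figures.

73.6 m

Phase 1 (accelerating): v₀ = 0 m/s, a = 1.1 m/s².
v² = v₀² + 2aΔx = 0² + 2·1.1·12 = 26.4 → v = 5.14 m/s
t = (v − v₀)/a = (5.14 − 0)/1.1 = 4.67 s

Phase 2 (decelerating): v₀ = 5.14 m/s, a = -1.3 m/s².
v² = v₀² + 2aΔx = 5.14² + 2·-1.3·8 = 5.60 → v = 2.37 m/s
t = (v − v₀)/a = (2.37 − 5.14)/-1.3 = 2.13 s

Phase 3 (constant speed): v₀ = 2.37 m/s, a = 0 m/s².
Constant speed: t = d/v = 30/2.37 = 12.7 s

Phase 4 (accelerating): v₀ = 2.37 m/s, a = 1.7 m/s².
v = v₀ + at → t = (16 − 2.37) / 1.7 = 8.02 s
v² = v₀² + 2aΔx → Δx = (16² − 2.37²)/(2·1.7) = 73.6 m
Distance in phase 4 = 73.6 m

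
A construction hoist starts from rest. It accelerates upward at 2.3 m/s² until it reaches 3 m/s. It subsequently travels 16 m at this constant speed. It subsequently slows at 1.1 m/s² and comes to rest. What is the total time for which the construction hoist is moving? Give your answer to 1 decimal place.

Phase 1 (accelerating): v₀ = 0 m/s, a = 2.3 m/s².
v = v₀ + at → t = (3 − 0) / 2.3 = 1.30 s
v² = v₀² + 2aΔx → Δx = (3² − 0²)/(2·2.3) = 1.96 m

Phase 2 (constant speed): v₀ = 3.00 m/s, a = 0 m/s².
Constant speed: t = d/v = 16/3.00 = 5.33 s

Phase 3 (decelerating): v₀ = 3.00 m/s, a = -1.1 m/s².
v = v₀ + at → t = (0 − 3.00) / -1.1 = 2.73 s
v² = v₀² + 2aΔx → Δx = (0² − 3.00²)/(2·-1.1) = 4.09 m
Total time = 1.30 + 5.33 + 2.73 = 9.36 s

9.4 s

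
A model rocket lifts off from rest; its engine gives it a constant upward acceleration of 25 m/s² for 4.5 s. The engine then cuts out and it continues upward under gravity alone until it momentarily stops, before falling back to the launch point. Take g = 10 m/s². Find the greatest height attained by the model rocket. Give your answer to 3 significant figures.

886 m

Phase 1 (powered ascent): v₀ = 0 m/s, a = 25 m/s².
v = v₀ + at = 0 + (25)(4.5) = 112 m/s
Δx = v₀t + ½at² = 0·4.5 + 0.5·25·4.5² = 253 m

Phase 2 (coasting upward): v₀ = 112 m/s, a = -10 m/s².
v = v₀ + at → t = (0 − 112) / -10 = 11.2 s
v² = v₀² + 2aΔx → Δx = (0² − 112²)/(2·-10) = 633 m
Maximum height = 253 + 633 = 886 m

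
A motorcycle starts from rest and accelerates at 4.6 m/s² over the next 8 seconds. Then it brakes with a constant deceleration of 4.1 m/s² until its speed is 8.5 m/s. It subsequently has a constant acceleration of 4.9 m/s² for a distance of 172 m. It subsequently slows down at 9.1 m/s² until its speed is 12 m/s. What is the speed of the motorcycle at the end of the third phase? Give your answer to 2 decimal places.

Phase 1 (accelerating): v₀ = 0 m/s, a = 4.6 m/s².
v = v₀ + at = 0 + (4.6)(8) = 36.8 m/s
Δx = v₀t + ½at² = 0·8 + 0.5·4.6·8² = 147 m

Phase 2 (decelerating): v₀ = 36.8 m/s, a = -4.1 m/s².
v = v₀ + at → t = (8.5 − 36.8) / -4.1 = 6.90 s
v² = v₀² + 2aΔx → Δx = (8.5² − 36.8²)/(2·-4.1) = 156 m

Phase 3 (accelerating): v₀ = 8.50 m/s, a = 4.9 m/s².
v² = v₀² + 2aΔx = 8.50² + 2·4.9·172 = 1760 → v = 41.9 m/s
t = (v − v₀)/a = (41.9 − 8.50)/4.9 = 6.82 s
Speed at end of phase 3 = 41.9 m/s

41.93 m/s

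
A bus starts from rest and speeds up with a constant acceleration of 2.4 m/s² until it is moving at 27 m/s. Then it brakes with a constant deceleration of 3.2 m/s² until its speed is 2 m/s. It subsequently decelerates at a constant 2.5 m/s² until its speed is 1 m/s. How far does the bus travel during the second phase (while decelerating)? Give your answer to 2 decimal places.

113.28 m

Phase 1 (accelerating): v₀ = 0 m/s, a = 2.4 m/s².
v = v₀ + at → t = (27 − 0) / 2.4 = 11.2 s
v² = v₀² + 2aΔx → Δx = (27² − 0²)/(2·2.4) = 152 m

Phase 2 (decelerating): v₀ = 27.0 m/s, a = -3.2 m/s².
v = v₀ + at → t = (2 − 27.0) / -3.2 = 7.81 s
v² = v₀² + 2aΔx → Δx = (2² − 27.0²)/(2·-3.2) = 113 m
Distance in phase 2 = 113 m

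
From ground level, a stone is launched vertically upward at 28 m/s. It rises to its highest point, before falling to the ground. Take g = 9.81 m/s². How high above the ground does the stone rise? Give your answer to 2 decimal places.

Phase 1 (rising): v₀ = 28.0 m/s, a = -9.81 m/s².
v = v₀ + at → t = (0 − 28.0) / -9.81 = 2.85 s
v² = v₀² + 2aΔx → Δx = (0² − 28.0²)/(2·-9.81) = 40.0 m
Maximum height = 40.0 m

39.96 m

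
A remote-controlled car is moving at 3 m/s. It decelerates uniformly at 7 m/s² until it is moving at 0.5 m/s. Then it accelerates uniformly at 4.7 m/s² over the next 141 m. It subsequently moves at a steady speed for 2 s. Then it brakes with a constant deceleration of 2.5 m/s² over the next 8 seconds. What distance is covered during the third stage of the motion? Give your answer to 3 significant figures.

72.8 m

Phase 1 (decelerating): v₀ = 3.00 m/s, a = -7 m/s².
v = v₀ + at → t = (0.5 − 3.00) / -7 = 0.357 s
v² = v₀² + 2aΔx → Δx = (0.5² − 3.00²)/(2·-7) = 0.625 m

Phase 2 (accelerating): v₀ = 0.500 m/s, a = 4.7 m/s².
v² = v₀² + 2aΔx = 0.500² + 2·4.7·141 = 1330 → v = 36.4 m/s
t = (v − v₀)/a = (36.4 − 0.500)/4.7 = 7.64 s

Phase 3 (constant speed): v₀ = 36.4 m/s, a = 0 m/s².
v = v₀ + at = 36.4 + (0)(2) = 36.4 m/s
Δx = v₀t + ½at² = 36.4·2 + 0.5·0·2² = 72.8 m
Distance in phase 3 = 72.8 m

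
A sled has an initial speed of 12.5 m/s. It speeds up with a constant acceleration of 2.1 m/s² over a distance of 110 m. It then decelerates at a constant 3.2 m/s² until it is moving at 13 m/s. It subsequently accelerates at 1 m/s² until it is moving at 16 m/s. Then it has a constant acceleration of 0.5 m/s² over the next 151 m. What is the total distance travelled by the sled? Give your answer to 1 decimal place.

Phase 1 (accelerating): v₀ = 12.5 m/s, a = 2.1 m/s².
v² = v₀² + 2aΔx = 12.5² + 2·2.1·110 = 618 → v = 24.9 m/s
t = (v − v₀)/a = (24.9 − 12.5)/2.1 = 5.89 s

Phase 2 (decelerating): v₀ = 24.9 m/s, a = -3.2 m/s².
v = v₀ + at → t = (13 − 24.9) / -3.2 = 3.71 s
v² = v₀² + 2aΔx → Δx = (13² − 24.9²)/(2·-3.2) = 70.2 m

Phase 3 (accelerating): v₀ = 13.0 m/s, a = 1 m/s².
v = v₀ + at → t = (16 − 13.0) / 1 = 3.00 s
v² = v₀² + 2aΔx → Δx = (16² − 13.0²)/(2·1) = 43.5 m

Phase 4 (accelerating): v₀ = 16.0 m/s, a = 0.5 m/s².
v² = v₀² + 2aΔx = 16.0² + 2·0.5·151 = 407 → v = 20.2 m/s
t = (v − v₀)/a = (20.2 − 16.0)/0.5 = 8.35 s
Total distance = 110 + 70.2 + 43.5 + 151 = 375 m

374.7 m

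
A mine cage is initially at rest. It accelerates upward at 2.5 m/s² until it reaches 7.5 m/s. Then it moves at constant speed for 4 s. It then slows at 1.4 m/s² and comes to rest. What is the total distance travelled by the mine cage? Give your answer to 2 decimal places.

61.34 m

Phase 1 (accelerating): v₀ = 0 m/s, a = 2.5 m/s².
v = v₀ + at → t = (7.5 − 0) / 2.5 = 3.00 s
v² = v₀² + 2aΔx → Δx = (7.5² − 0²)/(2·2.5) = 11.2 m

Phase 2 (constant speed): v₀ = 7.50 m/s, a = 0 m/s².
v = v₀ + at = 7.50 + (0)(4) = 7.50 m/s
Δx = v₀t + ½at² = 7.50·4 + 0.5·0·4² = 30.0 m

Phase 3 (decelerating): v₀ = 7.50 m/s, a = -1.4 m/s².
v = v₀ + at → t = (0 − 7.50) / -1.4 = 5.36 s
v² = v₀² + 2aΔx → Δx = (0² − 7.50²)/(2·-1.4) = 20.1 m
Total distance = 11.2 + 30.0 + 20.1 = 61.3 m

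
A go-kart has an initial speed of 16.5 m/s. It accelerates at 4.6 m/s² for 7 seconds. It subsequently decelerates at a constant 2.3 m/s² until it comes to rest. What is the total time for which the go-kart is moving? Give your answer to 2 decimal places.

Phase 1 (accelerating): v₀ = 16.5 m/s, a = 4.6 m/s².
v = v₀ + at = 16.5 + (4.6)(7) = 48.7 m/s
Δx = v₀t + ½at² = 16.5·7 + 0.5·4.6·7² = 228 m

Phase 2 (decelerating): v₀ = 48.7 m/s, a = -2.3 m/s².
v = v₀ + at → t = (0 − 48.7) / -2.3 = 21.2 s
v² = v₀² + 2aΔx → Δx = (0² − 48.7²)/(2·-2.3) = 516 m
Total time = 7.00 + 21.2 = 28.2 s

28.17 s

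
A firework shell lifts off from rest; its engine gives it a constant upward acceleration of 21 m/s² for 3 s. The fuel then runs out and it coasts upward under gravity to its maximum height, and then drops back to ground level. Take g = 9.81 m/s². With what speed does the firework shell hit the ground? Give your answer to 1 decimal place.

Phase 1 (powered ascent): v₀ = 0 m/s, a = 21 m/s².
v = v₀ + at = 0 + (21)(3) = 63.0 m/s
Δx = v₀t + ½at² = 0·3 + 0.5·21·3² = 94.5 m

Phase 2 (coasting upward): v₀ = 63.0 m/s, a = -9.81 m/s².
v = v₀ + at → t = (0 − 63.0) / -9.81 = 6.42 s
v² = v₀² + 2aΔx → Δx = (0² − 63.0²)/(2·-9.81) = 202 m

Phase 3 (free fall): v₀ = 0 m/s, a = -9.81 m/s².
Falls 297 m from rest: t = √(2·297/9.81) = 7.78 s; v = g·t = 76.3 m/s.
Impact speed = 76.3 m/s

76.3 m/s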